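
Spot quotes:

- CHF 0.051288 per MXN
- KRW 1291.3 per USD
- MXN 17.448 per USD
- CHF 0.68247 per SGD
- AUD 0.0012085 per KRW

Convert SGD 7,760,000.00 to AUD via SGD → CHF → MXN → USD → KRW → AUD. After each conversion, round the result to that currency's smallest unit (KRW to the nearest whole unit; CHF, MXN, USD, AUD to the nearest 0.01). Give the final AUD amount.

AUD 9,235,441.81

SGD 7,760,000.00 × 0.68247 = CHF 5,295,967.20
CHF 5,295,967.20 ÷ 0.051288 = MXN 103,259,382.31
MXN 103,259,382.31 ÷ 17.448 = USD 5,918,121.41
USD 5,918,121.41 × 1291.3 = KRW 7,642,070,177
KRW 7,642,070,177 × 0.0012085 = AUD 9,235,441.81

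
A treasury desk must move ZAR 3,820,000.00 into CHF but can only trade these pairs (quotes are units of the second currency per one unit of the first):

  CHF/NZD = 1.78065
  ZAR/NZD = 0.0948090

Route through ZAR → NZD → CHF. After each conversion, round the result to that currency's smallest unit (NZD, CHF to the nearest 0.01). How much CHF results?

CHF 203,392.23

ZAR 3,820,000.00 × 0.0948090 = NZD 362,170.38
NZD 362,170.38 ÷ 1.78065 = CHF 203,392.23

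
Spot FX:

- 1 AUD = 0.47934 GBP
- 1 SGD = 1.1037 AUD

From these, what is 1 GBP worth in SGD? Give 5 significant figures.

1 GBP ÷ 0.47934 = 2.0862 AUD
2.0862 AUD ÷ 1.1037 = 1.89019 SGD

GBP/SGD = 1.8902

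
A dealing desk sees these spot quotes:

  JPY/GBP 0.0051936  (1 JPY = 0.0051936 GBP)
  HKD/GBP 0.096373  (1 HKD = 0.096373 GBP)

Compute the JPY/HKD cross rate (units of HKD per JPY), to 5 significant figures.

JPY/HKD = 0.053891

1 JPY × 0.0051936 = 0.0051936 GBP
0.0051936 GBP ÷ 0.096373 = 0.0538906 HKD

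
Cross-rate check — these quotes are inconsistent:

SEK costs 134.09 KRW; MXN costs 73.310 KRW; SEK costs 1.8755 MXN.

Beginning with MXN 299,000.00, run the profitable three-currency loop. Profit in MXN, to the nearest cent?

Profit: MXN 7,587.95

Profitable loop is MXN → KRW → SEK → MXN:
MXN 299,000.00 × 73.310 = KRW 21,919,690
KRW 21,919,690 ÷ 134.09 = SEK 163,469.98
SEK 163,469.98 × 1.8755 = MXN 306,587.95
Profit = MXN 306,587.95 − MXN 299,000.00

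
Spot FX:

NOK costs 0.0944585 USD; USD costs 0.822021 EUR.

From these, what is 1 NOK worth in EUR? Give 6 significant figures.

1 NOK × 0.0944585 = 0.0944585 USD
0.0944585 USD × 0.822021 = 0.0776469 EUR

NOK/EUR = 0.0776469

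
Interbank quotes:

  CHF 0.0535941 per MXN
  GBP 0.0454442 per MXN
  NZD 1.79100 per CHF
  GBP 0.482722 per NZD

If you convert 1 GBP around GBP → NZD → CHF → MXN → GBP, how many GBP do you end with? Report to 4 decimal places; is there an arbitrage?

0.9808 (arbitrage exists)

Around GBP → NZD → CHF → MXN → GBP: 1 ÷ 0.482722 ÷ 1.79100 ÷ 0.0535941 × 0.0454442 = 0.980774
Product < 1; profitable direction is GBP → MXN → CHF → NZD → GBP.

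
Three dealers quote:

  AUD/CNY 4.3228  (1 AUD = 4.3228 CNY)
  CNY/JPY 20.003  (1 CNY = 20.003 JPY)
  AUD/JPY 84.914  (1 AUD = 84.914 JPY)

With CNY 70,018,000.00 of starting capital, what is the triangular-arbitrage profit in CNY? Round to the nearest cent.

Profitable loop is CNY → JPY → AUD → CNY:
CNY 70,018,000.00 × 20.003 = JPY 1,400,570,054
JPY 1,400,570,054 ÷ 84.914 = AUD 16,493,982.78
AUD 16,493,982.78 × 4.3228 = CNY 71,300,188.77
Profit = CNY 71,300,188.77 − CNY 70,018,000.00

Profit: CNY 1,282,188.77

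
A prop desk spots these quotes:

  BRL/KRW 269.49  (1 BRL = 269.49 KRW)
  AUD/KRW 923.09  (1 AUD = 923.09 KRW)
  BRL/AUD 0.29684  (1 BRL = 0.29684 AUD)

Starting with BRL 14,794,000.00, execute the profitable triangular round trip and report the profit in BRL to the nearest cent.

Profit: BRL 248,133.17

Profitable loop is BRL → AUD → KRW → BRL:
BRL 14,794,000.00 × 0.29684 = AUD 4,391,450.96
AUD 4,391,450.96 × 923.09 = KRW 4,053,704,467
KRW 4,053,704,467 ÷ 269.49 = BRL 15,042,133.17
Profit = BRL 15,042,133.17 − BRL 14,794,000.00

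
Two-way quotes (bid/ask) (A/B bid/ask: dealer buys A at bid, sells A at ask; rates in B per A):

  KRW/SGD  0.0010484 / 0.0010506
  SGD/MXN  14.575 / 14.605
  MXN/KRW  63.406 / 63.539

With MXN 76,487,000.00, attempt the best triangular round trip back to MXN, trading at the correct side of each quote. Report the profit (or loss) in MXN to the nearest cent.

Best loop MXN → SGD → KRW → MXN:
MXN 76,487,000.00 ÷ 14.605 (buy SGD at ask) = SGD 5,237,042.11
SGD 5,237,042.11 ÷ 0.0010506 (buy KRW at ask) = KRW 4,984,810,688
KRW 4,984,810,688 ÷ 63.539 (buy MXN at ask) = MXN 78,452,772.13

Net profit: MXN 1,965,772.13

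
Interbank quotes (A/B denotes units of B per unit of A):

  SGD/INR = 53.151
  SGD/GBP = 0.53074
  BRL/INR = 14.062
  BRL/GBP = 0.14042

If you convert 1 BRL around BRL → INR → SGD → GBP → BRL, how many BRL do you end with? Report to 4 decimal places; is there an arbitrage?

1.0000 (no arbitrage)

Around BRL → INR → SGD → GBP → BRL: 1 × 14.062 ÷ 53.151 × 0.53074 ÷ 0.14042 = 0.999974
Product ≈ 1 (deviation 0.003%, within rounding noise).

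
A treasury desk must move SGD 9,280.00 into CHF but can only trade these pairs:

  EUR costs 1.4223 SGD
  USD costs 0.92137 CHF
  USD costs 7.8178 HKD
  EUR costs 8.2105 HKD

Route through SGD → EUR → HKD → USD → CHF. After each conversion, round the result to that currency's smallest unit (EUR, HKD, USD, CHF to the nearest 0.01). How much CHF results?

SGD 9,280.00 ÷ 1.4223 = EUR 6,524.64
EUR 6,524.64 × 8.2105 = HKD 53,570.56
HKD 53,570.56 ÷ 7.8178 = USD 6,852.38
USD 6,852.38 × 0.92137 = CHF 6,313.58

CHF 6,313.58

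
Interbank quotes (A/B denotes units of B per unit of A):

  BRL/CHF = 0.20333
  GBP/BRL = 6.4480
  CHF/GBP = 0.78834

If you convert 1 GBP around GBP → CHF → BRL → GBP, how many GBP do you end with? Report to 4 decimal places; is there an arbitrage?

Around GBP → CHF → BRL → GBP: 1 ÷ 0.78834 ÷ 0.20333 ÷ 6.4480 = 0.967520
Product < 1; profitable direction is GBP → BRL → CHF → GBP.

0.9675 (arbitrage exists)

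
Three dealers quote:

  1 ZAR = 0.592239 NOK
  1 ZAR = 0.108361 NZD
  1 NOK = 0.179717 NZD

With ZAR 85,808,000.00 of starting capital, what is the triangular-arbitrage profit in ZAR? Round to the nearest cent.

Profitable loop is ZAR → NZD → NOK → ZAR:
ZAR 85,808,000.00 × 0.108361 = NZD 9,298,240.69
NZD 9,298,240.69 ÷ 0.179717 = NOK 51,738,236.72
NOK 51,738,236.72 ÷ 0.592239 = ZAR 87,360,401.32
Profit = ZAR 87,360,401.32 − ZAR 85,808,000.00

Profit: ZAR 1,552,401.32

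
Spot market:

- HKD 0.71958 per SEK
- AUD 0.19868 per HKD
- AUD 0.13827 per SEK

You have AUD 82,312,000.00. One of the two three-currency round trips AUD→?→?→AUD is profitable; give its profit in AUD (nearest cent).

Profitable loop is AUD → SEK → HKD → AUD:
AUD 82,312,000.00 ÷ 0.13827 = SEK 595,299,052.58
SEK 595,299,052.58 × 0.71958 = HKD 428,365,292.25
HKD 428,365,292.25 × 0.19868 = AUD 85,107,616.27
Profit = AUD 85,107,616.27 − AUD 82,312,000.00

Profit: AUD 2,795,616.27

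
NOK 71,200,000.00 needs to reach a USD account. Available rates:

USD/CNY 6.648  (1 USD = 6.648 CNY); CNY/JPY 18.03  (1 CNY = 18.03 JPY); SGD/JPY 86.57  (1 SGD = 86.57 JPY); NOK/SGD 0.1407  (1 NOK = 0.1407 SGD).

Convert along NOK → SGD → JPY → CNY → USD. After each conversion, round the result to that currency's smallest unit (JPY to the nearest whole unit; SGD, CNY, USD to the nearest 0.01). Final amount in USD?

NOK 71,200,000.00 × 0.1407 = SGD 10,017,840.00
SGD 10,017,840.00 × 86.57 = JPY 867,244,409
JPY 867,244,409 ÷ 18.03 = CNY 48,100,078.15
CNY 48,100,078.15 ÷ 6.648 = USD 7,235,270.48

USD 7,235,270.48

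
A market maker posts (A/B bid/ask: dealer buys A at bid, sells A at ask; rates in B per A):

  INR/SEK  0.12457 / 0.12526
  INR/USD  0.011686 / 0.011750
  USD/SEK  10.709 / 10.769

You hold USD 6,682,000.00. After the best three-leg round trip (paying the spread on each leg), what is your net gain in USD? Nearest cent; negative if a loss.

Net result: USD -6,114.73 (no profitable arbitrage after spreads)

Best loop USD → SEK → INR → USD:
USD 6,682,000.00 × 10.709 (sell USD at bid) = SEK 71,557,538.00
SEK 71,557,538.00 ÷ 0.12526 (buy INR at ask) = INR 571,272,058.12
INR 571,272,058.12 × 0.011686 (sell INR at bid) = USD 6,675,885.27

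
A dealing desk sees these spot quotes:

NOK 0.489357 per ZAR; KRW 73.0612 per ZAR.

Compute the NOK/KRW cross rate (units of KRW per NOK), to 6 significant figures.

NOK/KRW = 149.300

1 NOK ÷ 0.489357 = 2.0435 ZAR
2.0435 ZAR × 73.0612 = 149.3 KRW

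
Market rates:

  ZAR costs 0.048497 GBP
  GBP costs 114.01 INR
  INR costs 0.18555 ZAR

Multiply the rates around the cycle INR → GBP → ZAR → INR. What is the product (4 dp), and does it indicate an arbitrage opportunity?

0.9747 (arbitrage exists)

Around INR → GBP → ZAR → INR: 1 ÷ 114.01 ÷ 0.048497 ÷ 0.18555 = 0.974723
Product < 1; profitable direction is INR → ZAR → GBP → INR.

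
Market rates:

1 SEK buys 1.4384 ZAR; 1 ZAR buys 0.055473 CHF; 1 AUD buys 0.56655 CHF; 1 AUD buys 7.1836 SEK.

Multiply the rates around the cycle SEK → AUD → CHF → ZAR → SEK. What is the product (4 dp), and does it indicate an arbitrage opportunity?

0.9884 (arbitrage exists)

Around SEK → AUD → CHF → ZAR → SEK: 1 ÷ 7.1836 × 0.56655 ÷ 0.055473 ÷ 1.4384 = 0.988405
Product < 1; profitable direction is SEK → ZAR → CHF → AUD → SEK.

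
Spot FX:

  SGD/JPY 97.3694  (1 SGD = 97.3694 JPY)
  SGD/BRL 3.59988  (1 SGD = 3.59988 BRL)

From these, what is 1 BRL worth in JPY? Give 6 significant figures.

BRL/JPY = 27.0480

1 BRL ÷ 3.59988 = 0.277787 SGD
0.277787 SGD × 97.3694 = 27.048 JPY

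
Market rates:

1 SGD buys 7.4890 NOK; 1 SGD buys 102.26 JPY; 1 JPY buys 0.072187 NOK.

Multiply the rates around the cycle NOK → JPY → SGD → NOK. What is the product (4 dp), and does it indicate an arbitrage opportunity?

1.0145 (arbitrage exists)

Around NOK → JPY → SGD → NOK: 1 ÷ 0.072187 ÷ 102.26 × 7.4890 = 1.014516
Product > 1; profitable direction is NOK → JPY → SGD → NOK.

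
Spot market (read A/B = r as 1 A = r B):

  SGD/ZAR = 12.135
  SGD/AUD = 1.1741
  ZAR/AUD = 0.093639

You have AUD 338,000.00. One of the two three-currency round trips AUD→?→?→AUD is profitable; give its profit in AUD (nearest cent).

Profitable loop is AUD → ZAR → SGD → AUD:
AUD 338,000.00 ÷ 0.093639 = ZAR 3,609,607.11
ZAR 3,609,607.11 ÷ 12.135 = SGD 297,454.23
SGD 297,454.23 × 1.1741 = AUD 349,241.01
Profit = AUD 349,241.01 − AUD 338,000.00

Profit: AUD 11,241.01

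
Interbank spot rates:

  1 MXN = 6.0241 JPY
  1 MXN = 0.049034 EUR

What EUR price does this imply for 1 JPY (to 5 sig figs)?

1 JPY ÷ 6.0241 = 0.166 MXN
0.166 MXN × 0.049034 = 0.00813964 EUR

JPY/EUR = 0.0081396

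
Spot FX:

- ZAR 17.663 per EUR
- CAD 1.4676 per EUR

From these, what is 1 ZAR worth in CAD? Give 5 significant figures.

1 ZAR ÷ 17.663 = 0.0566155 EUR
0.0566155 EUR × 1.4676 = 0.0830889 CAD

ZAR/CAD = 0.083089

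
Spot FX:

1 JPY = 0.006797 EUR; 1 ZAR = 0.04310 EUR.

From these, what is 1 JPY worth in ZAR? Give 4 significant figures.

1 JPY × 0.006797 = 0.006797 EUR
0.006797 EUR ÷ 0.04310 = 0.157703 ZAR

JPY/ZAR = 0.1577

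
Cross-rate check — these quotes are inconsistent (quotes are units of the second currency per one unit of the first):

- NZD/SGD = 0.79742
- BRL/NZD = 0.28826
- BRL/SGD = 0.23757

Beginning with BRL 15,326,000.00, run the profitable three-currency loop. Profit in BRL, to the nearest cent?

Profitable loop is BRL → SGD → NZD → BRL:
BRL 15,326,000.00 × 0.23757 = SGD 3,640,997.82
SGD 3,640,997.82 ÷ 0.79742 = NZD 4,565,972.54
NZD 4,565,972.54 ÷ 0.28826 = BRL 15,839,771.51
Profit = BRL 15,839,771.51 − BRL 15,326,000.00

Profit: BRL 513,771.51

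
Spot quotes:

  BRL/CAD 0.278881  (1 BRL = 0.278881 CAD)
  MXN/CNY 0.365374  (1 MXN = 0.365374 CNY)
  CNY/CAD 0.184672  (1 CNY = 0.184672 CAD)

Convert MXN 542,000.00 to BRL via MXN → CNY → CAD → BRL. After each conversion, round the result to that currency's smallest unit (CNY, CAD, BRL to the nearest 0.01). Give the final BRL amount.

BRL 131,135.14

MXN 542,000.00 × 0.365374 = CNY 198,032.71
CNY 198,032.71 × 0.184672 = CAD 36,571.10
CAD 36,571.10 ÷ 0.278881 = BRL 131,135.14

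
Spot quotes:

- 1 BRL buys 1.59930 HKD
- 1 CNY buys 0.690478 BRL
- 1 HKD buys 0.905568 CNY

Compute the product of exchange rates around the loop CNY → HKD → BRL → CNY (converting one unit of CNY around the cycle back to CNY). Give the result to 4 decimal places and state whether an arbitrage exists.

1.0000 (no arbitrage)

Around CNY → HKD → BRL → CNY: 1 ÷ 0.905568 ÷ 1.59930 ÷ 0.690478 = 0.999998
Product ≈ 1 (deviation 0.000%, within rounding noise).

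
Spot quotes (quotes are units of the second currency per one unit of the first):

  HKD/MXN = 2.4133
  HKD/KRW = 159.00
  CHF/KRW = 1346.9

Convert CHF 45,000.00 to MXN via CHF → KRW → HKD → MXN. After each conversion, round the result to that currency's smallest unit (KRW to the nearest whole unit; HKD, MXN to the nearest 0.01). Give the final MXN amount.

CHF 45,000.00 × 1346.9 = KRW 60,610,500
KRW 60,610,500 ÷ 159.00 = HKD 381,198.11
HKD 381,198.11 × 2.4133 = MXN 919,945.40

MXN 919,945.40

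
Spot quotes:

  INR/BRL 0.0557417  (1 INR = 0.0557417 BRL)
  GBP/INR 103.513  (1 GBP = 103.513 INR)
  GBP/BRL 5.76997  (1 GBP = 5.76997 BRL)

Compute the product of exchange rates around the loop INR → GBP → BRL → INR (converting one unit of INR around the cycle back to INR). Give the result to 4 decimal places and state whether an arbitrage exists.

1.0000 (no arbitrage)

Around INR → GBP → BRL → INR: 1 ÷ 103.513 × 5.76997 ÷ 0.0557417 = 0.999996
Product ≈ 1 (deviation 0.000%, within rounding noise).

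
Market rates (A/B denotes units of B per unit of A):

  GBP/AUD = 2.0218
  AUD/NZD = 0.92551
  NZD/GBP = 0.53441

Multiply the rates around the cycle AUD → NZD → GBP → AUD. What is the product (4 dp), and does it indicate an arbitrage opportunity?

Around AUD → NZD → GBP → AUD: 1 × 0.92551 × 0.53441 × 2.0218 = 0.999986
Product ≈ 1 (deviation 0.001%, within rounding noise).

1.0000 (no arbitrage)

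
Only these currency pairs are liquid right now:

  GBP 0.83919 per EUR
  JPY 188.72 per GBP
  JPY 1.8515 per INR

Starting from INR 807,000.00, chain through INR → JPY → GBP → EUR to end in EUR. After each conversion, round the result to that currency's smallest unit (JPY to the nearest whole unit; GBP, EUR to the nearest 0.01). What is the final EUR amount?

INR 807,000.00 × 1.8515 = JPY 1,494,160
JPY 1,494,160 ÷ 188.72 = GBP 7,917.34
GBP 7,917.34 ÷ 0.83919 = EUR 9,434.50

EUR 9,434.50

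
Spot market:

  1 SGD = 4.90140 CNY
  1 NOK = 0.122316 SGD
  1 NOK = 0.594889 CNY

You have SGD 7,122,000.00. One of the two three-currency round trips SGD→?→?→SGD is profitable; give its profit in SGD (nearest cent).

Profit: SGD 55,437.96

Profitable loop is SGD → CNY → NOK → SGD:
SGD 7,122,000.00 × 4.90140 = CNY 34,907,770.80
CNY 34,907,770.80 ÷ 0.594889 = NOK 58,679,469.28
NOK 58,679,469.28 × 0.122316 = SGD 7,177,437.96
Profit = SGD 7,177,437.96 − SGD 7,122,000.00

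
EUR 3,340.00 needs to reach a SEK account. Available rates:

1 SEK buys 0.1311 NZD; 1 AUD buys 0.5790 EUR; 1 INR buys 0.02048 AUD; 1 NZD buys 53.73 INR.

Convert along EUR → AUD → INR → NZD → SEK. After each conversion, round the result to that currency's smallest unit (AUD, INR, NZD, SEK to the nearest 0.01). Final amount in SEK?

EUR 3,340.00 ÷ 0.5790 = AUD 5,768.57
AUD 5,768.57 ÷ 0.02048 = INR 281,668.46
INR 281,668.46 ÷ 53.73 = NZD 5,242.29
NZD 5,242.29 ÷ 0.1311 = SEK 39,986.96

SEK 39,986.96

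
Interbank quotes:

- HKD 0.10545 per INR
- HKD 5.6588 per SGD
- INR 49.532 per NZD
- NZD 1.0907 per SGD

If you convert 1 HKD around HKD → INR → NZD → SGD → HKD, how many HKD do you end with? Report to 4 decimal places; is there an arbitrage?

0.9933 (arbitrage exists)

Around HKD → INR → NZD → SGD → HKD: 1 ÷ 0.10545 ÷ 49.532 ÷ 1.0907 × 5.6588 = 0.993314
Product < 1; profitable direction is HKD → SGD → NZD → INR → HKD.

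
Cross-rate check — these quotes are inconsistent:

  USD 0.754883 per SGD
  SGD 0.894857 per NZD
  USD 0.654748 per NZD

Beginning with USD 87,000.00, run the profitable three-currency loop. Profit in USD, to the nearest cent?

Profit: USD 2,759.07

Profitable loop is USD → NZD → SGD → USD:
USD 87,000.00 ÷ 0.654748 = NZD 132,875.55
NZD 132,875.55 × 0.894857 = SGD 118,904.62
SGD 118,904.62 × 0.754883 = USD 89,759.07
Profit = USD 89,759.07 − USD 87,000.00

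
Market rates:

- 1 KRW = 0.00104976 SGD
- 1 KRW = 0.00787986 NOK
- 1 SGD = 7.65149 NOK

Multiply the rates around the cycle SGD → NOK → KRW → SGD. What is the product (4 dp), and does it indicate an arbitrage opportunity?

Around SGD → NOK → KRW → SGD: 1 × 7.65149 ÷ 0.00787986 × 0.00104976 = 1.019336
Product > 1; profitable direction is SGD → NOK → KRW → SGD.

1.0193 (arbitrage exists)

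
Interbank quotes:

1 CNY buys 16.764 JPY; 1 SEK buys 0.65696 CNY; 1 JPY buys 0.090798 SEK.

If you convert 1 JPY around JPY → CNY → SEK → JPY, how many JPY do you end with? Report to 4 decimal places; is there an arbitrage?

Around JPY → CNY → SEK → JPY: 1 ÷ 16.764 ÷ 0.65696 ÷ 0.090798 = 1.000016
Product ≈ 1 (deviation 0.002%, within rounding noise).

1.0000 (no arbitrage)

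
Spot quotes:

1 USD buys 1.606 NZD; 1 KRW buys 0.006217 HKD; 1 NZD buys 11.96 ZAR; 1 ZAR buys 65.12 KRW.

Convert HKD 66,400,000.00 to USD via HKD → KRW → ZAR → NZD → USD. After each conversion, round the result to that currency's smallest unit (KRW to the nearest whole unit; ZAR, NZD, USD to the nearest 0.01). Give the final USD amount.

USD 8,538,785.41

HKD 66,400,000.00 ÷ 0.006217 = KRW 10,680,392,472
KRW 10,680,392,472 ÷ 65.12 = ZAR 164,010,940.91
ZAR 164,010,940.91 ÷ 11.96 = NZD 13,713,289.37
NZD 13,713,289.37 ÷ 1.606 = USD 8,538,785.41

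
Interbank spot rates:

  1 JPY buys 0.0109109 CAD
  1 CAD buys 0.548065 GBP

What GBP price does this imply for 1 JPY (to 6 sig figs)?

JPY/GBP = 0.00597988

1 JPY × 0.0109109 = 0.0109109 CAD
0.0109109 CAD × 0.548065 = 0.00597988 GBP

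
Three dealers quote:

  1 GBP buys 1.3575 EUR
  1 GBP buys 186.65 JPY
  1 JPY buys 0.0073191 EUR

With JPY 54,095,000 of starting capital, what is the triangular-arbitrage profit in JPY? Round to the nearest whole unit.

Profit: JPY 343,100

Profitable loop is JPY → EUR → GBP → JPY:
JPY 54,095,000 × 0.0073191 = EUR 395,926.71
EUR 395,926.71 ÷ 1.3575 = GBP 291,658.72
GBP 291,658.72 × 186.65 = JPY 54,438,100
Profit = JPY 54,438,100 − JPY 54,095,000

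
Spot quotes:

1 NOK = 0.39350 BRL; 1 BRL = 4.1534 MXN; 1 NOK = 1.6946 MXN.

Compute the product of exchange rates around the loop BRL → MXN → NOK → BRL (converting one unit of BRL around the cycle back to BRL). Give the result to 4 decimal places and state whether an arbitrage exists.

0.9645 (arbitrage exists)

Around BRL → MXN → NOK → BRL: 1 × 4.1534 ÷ 1.6946 × 0.39350 = 0.964453
Product < 1; profitable direction is BRL → NOK → MXN → BRL.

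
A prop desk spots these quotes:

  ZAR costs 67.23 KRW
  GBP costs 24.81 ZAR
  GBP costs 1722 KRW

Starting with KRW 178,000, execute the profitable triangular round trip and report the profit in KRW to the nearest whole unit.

Profit: KRW 5,765

Profitable loop is KRW → ZAR → GBP → KRW:
KRW 178,000 ÷ 67.23 = ZAR 2,647.63
ZAR 2,647.63 ÷ 24.81 = GBP 106.72
GBP 106.72 × 1722 = KRW 183,765
Profit = KRW 183,765 − KRW 178,000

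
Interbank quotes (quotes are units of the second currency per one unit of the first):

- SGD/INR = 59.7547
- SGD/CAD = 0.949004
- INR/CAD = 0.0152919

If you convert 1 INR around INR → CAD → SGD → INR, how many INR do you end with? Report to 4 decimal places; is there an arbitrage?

0.9629 (arbitrage exists)

Around INR → CAD → SGD → INR: 1 × 0.0152919 ÷ 0.949004 × 59.7547 = 0.962865
Product < 1; profitable direction is INR → SGD → CAD → INR.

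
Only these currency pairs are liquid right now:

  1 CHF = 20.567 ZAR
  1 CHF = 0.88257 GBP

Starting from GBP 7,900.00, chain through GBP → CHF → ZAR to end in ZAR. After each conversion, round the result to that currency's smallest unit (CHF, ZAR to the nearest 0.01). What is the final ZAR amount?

ZAR 184,097.89

GBP 7,900.00 ÷ 0.88257 = CHF 8,951.13
CHF 8,951.13 × 20.567 = ZAR 184,097.89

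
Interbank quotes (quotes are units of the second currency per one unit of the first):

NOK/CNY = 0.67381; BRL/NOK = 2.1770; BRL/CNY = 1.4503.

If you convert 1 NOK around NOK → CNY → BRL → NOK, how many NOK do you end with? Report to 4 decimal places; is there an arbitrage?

1.0114 (arbitrage exists)

Around NOK → CNY → BRL → NOK: 1 × 0.67381 ÷ 1.4503 × 2.1770 = 1.011435
Product > 1; profitable direction is NOK → CNY → BRL → NOK.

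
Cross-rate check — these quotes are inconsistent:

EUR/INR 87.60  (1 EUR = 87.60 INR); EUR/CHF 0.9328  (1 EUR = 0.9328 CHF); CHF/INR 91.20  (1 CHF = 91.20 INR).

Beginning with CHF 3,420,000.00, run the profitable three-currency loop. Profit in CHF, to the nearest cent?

Profitable loop is CHF → EUR → INR → CHF:
CHF 3,420,000.00 ÷ 0.9328 = EUR 3,666,380.79
EUR 3,666,380.79 × 87.60 = INR 321,174,957.12
INR 321,174,957.12 ÷ 91.20 = CHF 3,521,655.23
Profit = CHF 3,521,655.23 − CHF 3,420,000.00

Profit: CHF 101,655.23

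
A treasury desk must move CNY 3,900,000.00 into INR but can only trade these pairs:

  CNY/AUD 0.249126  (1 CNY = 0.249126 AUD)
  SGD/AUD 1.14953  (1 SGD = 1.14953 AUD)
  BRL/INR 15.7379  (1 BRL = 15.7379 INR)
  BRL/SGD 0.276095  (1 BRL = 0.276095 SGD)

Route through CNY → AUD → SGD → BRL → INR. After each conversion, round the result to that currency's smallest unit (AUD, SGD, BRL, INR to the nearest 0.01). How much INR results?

CNY 3,900,000.00 × 0.249126 = AUD 971,591.40
AUD 971,591.40 ÷ 1.14953 = SGD 845,207.52
SGD 845,207.52 ÷ 0.276095 = BRL 3,061,292.38
BRL 3,061,292.38 × 15.7379 = INR 48,178,313.35

INR 48,178,313.35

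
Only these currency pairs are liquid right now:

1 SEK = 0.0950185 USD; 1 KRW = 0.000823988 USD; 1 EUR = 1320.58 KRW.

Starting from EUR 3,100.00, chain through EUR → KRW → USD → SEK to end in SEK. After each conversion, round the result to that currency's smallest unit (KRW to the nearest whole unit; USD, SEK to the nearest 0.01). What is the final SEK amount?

EUR 3,100.00 × 1320.58 = KRW 4,093,798
KRW 4,093,798 × 0.000823988 = USD 3,373.24
USD 3,373.24 ÷ 0.0950185 = SEK 35,500.88

SEK 35,500.88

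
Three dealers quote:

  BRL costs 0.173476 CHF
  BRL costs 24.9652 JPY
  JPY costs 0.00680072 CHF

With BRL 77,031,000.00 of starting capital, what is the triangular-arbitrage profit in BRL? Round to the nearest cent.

Profit: BRL 1,676,295.83

Profitable loop is BRL → CHF → JPY → BRL:
BRL 77,031,000.00 × 0.173476 = CHF 13,363,029.76
CHF 13,363,029.76 ÷ 0.00680072 = JPY 1,964,943,382
JPY 1,964,943,382 ÷ 24.9652 = BRL 78,707,295.83
Profit = BRL 78,707,295.83 − BRL 77,031,000.00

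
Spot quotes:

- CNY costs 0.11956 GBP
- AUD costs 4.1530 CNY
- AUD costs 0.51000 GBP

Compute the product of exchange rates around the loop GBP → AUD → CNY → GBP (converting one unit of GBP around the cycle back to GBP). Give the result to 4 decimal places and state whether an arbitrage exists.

Around GBP → AUD → CNY → GBP: 1 ÷ 0.51000 × 4.1530 × 0.11956 = 0.973593
Product < 1; profitable direction is GBP → CNY → AUD → GBP.

0.9736 (arbitrage exists)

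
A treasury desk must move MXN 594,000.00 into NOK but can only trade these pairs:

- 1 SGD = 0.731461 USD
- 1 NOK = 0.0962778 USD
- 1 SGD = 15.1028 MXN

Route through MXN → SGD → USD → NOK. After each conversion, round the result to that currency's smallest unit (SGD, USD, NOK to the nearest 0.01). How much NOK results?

NOK 298,809.28

MXN 594,000.00 ÷ 15.1028 = SGD 39,330.46
SGD 39,330.46 × 0.731461 = USD 28,768.70
USD 28,768.70 ÷ 0.0962778 = NOK 298,809.28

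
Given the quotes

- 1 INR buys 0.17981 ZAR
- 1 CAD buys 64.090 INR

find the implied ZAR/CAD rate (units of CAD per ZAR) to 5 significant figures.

ZAR/CAD = 0.086775

1 ZAR ÷ 0.17981 = 5.56143 INR
5.56143 INR ÷ 64.090 = 0.0867753 CAD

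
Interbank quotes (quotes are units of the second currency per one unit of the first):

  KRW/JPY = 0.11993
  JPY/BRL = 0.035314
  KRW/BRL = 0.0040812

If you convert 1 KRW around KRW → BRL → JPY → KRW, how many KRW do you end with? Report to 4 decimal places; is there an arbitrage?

Around KRW → BRL → JPY → KRW: 1 × 0.0040812 ÷ 0.035314 ÷ 0.11993 = 0.963636
Product < 1; profitable direction is KRW → JPY → BRL → KRW.

0.9636 (arbitrage exists)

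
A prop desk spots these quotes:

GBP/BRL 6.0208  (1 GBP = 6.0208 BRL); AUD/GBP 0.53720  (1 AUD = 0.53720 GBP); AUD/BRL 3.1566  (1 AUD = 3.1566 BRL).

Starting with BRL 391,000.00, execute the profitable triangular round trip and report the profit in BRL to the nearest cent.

Profit: BRL 9,633.64

Profitable loop is BRL → AUD → GBP → BRL:
BRL 391,000.00 ÷ 3.1566 = AUD 123,867.45
AUD 123,867.45 × 0.53720 = GBP 66,541.60
GBP 66,541.60 × 6.0208 = BRL 400,633.64
Profit = BRL 400,633.64 − BRL 391,000.00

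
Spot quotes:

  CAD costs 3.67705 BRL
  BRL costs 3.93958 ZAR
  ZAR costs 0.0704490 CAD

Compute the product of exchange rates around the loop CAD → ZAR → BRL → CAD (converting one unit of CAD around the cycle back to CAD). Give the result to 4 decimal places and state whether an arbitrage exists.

0.9799 (arbitrage exists)

Around CAD → ZAR → BRL → CAD: 1 ÷ 0.0704490 ÷ 3.93958 ÷ 3.67705 = 0.979886
Product < 1; profitable direction is CAD → BRL → ZAR → CAD.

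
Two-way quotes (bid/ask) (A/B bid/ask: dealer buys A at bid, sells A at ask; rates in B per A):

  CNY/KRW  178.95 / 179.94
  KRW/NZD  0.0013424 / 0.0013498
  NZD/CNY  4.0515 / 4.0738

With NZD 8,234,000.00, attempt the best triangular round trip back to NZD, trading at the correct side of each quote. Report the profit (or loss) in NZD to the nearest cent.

Net profit: NZD 87,737.63

Best loop NZD → KRW → CNY → NZD:
NZD 8,234,000.00 ÷ 0.0013498 (buy KRW at ask) = KRW 6,100,162,987
KRW 6,100,162,987 ÷ 179.94 (buy CNY at ask) = CNY 33,901,094.74
CNY 33,901,094.74 ÷ 4.0738 (buy NZD at ask) = NZD 8,321,737.63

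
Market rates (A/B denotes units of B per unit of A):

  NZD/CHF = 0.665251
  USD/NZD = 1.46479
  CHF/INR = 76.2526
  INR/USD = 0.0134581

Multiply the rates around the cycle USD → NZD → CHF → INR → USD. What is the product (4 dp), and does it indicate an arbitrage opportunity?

1.0000 (no arbitrage)

Around USD → NZD → CHF → INR → USD: 1 × 1.46479 × 0.665251 × 76.2526 × 0.0134581 = 0.999998
Product ≈ 1 (deviation 0.000%, within rounding noise).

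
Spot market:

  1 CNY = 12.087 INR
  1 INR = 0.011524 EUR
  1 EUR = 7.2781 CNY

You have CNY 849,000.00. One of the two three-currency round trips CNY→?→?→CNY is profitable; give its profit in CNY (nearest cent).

Profit: CNY 11,691.43

Profitable loop is CNY → INR → EUR → CNY:
CNY 849,000.00 × 12.087 = INR 10,261,863.00
INR 10,261,863.00 × 0.011524 = EUR 118,257.71
EUR 118,257.71 × 7.2781 = CNY 860,691.43
Profit = CNY 860,691.43 − CNY 849,000.00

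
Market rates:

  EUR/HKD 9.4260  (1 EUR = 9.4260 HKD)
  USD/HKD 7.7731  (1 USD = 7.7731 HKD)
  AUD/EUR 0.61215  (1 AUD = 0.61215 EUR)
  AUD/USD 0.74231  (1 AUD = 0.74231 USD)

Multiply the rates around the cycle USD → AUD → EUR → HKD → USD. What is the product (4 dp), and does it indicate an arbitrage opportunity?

Around USD → AUD → EUR → HKD → USD: 1 ÷ 0.74231 × 0.61215 × 9.4260 ÷ 7.7731 = 1.000013
Product ≈ 1 (deviation 0.001%, within rounding noise).

1.0000 (no arbitrage)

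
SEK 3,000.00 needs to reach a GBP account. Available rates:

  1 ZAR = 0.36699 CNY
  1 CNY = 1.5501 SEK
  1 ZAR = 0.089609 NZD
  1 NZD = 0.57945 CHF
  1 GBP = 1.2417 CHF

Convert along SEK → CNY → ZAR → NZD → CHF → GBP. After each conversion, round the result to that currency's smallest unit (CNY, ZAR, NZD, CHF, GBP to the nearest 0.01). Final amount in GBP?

SEK 3,000.00 ÷ 1.5501 = CNY 1,935.36
CNY 1,935.36 ÷ 0.36699 = ZAR 5,273.60
ZAR 5,273.60 × 0.089609 = NZD 472.56
NZD 472.56 × 0.57945 = CHF 273.82
CHF 273.82 ÷ 1.2417 = GBP 220.52

GBP 220.52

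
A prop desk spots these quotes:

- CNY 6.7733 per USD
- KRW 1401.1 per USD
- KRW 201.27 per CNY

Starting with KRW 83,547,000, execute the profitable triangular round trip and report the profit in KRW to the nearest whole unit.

Profitable loop is KRW → CNY → USD → KRW:
KRW 83,547,000 ÷ 201.27 = CNY 415,099.12
CNY 415,099.12 ÷ 6.7733 = USD 61,284.62
USD 61,284.62 × 1401.1 = KRW 85,865,882
Profit = KRW 85,865,882 − KRW 83,547,000

Profit: KRW 2,318,882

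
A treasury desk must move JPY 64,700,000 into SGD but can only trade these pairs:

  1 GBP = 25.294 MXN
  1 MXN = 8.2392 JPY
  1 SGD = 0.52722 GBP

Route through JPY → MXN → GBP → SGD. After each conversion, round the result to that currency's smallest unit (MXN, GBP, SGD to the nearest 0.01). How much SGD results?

JPY 64,700,000 ÷ 8.2392 = MXN 7,852,704.15
MXN 7,852,704.15 ÷ 25.294 = GBP 310,457.19
GBP 310,457.19 ÷ 0.52722 = SGD 588,857.00

SGD 588,857.00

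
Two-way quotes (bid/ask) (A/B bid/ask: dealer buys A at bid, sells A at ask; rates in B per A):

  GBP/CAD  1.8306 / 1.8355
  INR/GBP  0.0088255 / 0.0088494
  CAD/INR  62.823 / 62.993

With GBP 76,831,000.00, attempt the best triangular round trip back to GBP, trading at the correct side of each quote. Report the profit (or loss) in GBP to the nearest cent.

Net profit: GBP 1,149,844.60

Best loop GBP → CAD → INR → GBP:
GBP 76,831,000.00 × 1.8306 (sell GBP at bid) = CAD 140,646,828.60
CAD 140,646,828.60 × 62.823 (sell CAD at bid) = INR 8,835,855,713.14
INR 8,835,855,713.14 × 0.0088255 (sell INR at bid) = GBP 77,980,844.60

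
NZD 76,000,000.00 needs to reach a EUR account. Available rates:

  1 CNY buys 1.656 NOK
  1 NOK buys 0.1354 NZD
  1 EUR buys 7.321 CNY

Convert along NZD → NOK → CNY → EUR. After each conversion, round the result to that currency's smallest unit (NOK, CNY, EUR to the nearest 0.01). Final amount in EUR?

EUR 46,298,208.74

NZD 76,000,000.00 ÷ 0.1354 = NOK 561,299,852.29
NOK 561,299,852.29 ÷ 1.656 = CNY 338,949,186.17
CNY 338,949,186.17 ÷ 7.321 = EUR 46,298,208.74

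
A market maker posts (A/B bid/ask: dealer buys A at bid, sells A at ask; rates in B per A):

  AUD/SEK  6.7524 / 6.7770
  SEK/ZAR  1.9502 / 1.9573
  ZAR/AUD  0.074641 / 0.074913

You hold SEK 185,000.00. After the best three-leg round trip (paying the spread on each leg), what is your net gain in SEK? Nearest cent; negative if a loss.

Net profit: SEK 1,174.27

Best loop SEK → AUD → ZAR → SEK:
SEK 185,000.00 ÷ 6.7770 (buy AUD at ask) = AUD 27,298.21
AUD 27,298.21 ÷ 0.074913 (buy ZAR at ask) = ZAR 364,398.90
ZAR 364,398.90 ÷ 1.9573 (buy SEK at ask) = SEK 186,174.27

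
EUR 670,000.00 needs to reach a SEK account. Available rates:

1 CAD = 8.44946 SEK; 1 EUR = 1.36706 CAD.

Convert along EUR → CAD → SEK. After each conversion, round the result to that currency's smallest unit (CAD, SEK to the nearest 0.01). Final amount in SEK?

EUR 670,000.00 × 1.36706 = CAD 915,930.20
CAD 915,930.20 × 8.44946 = SEK 7,739,115.59

SEK 7,739,115.59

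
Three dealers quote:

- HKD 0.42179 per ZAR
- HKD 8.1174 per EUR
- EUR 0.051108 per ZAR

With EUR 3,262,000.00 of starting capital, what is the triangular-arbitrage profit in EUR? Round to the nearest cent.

Profitable loop is EUR → ZAR → HKD → EUR:
EUR 3,262,000.00 ÷ 0.051108 = ZAR 63,825,624.17
ZAR 63,825,624.17 × 0.42179 = HKD 26,921,010.02
HKD 26,921,010.02 ÷ 8.1174 = EUR 3,316,457.24
Profit = EUR 3,316,457.24 − EUR 3,262,000.00

Profit: EUR 54,457.24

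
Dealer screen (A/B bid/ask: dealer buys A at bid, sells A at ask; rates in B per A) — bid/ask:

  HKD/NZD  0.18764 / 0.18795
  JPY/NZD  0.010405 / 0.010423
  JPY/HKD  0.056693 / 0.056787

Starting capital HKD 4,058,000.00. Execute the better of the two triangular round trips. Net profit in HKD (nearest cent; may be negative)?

Net profit: HKD 83,657.37

Best loop HKD → NZD → JPY → HKD:
HKD 4,058,000.00 × 0.18764 (sell HKD at bid) = NZD 761,443.12
NZD 761,443.12 ÷ 0.010423 (buy JPY at ask) = JPY 73,054,123
JPY 73,054,123 × 0.056693 (sell JPY at bid) = HKD 4,141,657.37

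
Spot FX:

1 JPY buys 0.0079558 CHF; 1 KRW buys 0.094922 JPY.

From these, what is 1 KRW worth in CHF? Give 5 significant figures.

KRW/CHF = 0.00075518

1 KRW × 0.094922 = 0.094922 JPY
0.094922 JPY × 0.0079558 = 0.00075518 CHF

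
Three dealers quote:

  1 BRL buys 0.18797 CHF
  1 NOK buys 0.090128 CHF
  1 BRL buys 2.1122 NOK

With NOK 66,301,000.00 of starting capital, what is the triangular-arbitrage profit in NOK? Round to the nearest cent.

Profit: NOK 845,952.93

Profitable loop is NOK → CHF → BRL → NOK:
NOK 66,301,000.00 × 0.090128 = CHF 5,975,576.53
CHF 5,975,576.53 ÷ 0.18797 = BRL 31,790,054.41
BRL 31,790,054.41 × 2.1122 = NOK 67,146,952.93
Profit = NOK 67,146,952.93 − NOK 66,301,000.00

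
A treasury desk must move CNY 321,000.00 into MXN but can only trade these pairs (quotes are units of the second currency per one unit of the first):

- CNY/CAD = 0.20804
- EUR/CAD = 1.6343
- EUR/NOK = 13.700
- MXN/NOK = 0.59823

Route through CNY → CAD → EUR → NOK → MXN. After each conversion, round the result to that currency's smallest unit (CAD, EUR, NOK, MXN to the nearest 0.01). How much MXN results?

CNY 321,000.00 × 0.20804 = CAD 66,780.84
CAD 66,780.84 ÷ 1.6343 = EUR 40,862.04
EUR 40,862.04 × 13.700 = NOK 559,809.95
NOK 559,809.95 ÷ 0.59823 = MXN 935,777.13

MXN 935,777.13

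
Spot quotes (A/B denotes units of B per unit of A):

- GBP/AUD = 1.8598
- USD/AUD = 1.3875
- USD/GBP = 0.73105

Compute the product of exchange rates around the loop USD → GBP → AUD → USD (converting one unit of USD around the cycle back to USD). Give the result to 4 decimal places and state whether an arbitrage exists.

0.9799 (arbitrage exists)

Around USD → GBP → AUD → USD: 1 × 0.73105 × 1.8598 ÷ 1.3875 = 0.979897
Product < 1; profitable direction is USD → AUD → GBP → USD.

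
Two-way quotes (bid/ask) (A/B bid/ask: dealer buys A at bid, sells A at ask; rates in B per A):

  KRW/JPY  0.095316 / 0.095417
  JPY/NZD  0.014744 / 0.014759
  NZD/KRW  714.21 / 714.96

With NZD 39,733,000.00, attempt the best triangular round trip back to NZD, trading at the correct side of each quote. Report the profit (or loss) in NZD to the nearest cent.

Best loop NZD → KRW → JPY → NZD:
NZD 39,733,000.00 × 714.21 (sell NZD at bid) = KRW 28,377,705,930
KRW 28,377,705,930 × 0.095316 (sell KRW at bid) = JPY 2,704,849,418
JPY 2,704,849,418 × 0.014744 (sell JPY at bid) = NZD 39,880,299.83

Net profit: NZD 147,299.83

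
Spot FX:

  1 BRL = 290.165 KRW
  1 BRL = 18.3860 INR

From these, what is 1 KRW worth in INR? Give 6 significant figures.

KRW/INR = 0.0633639

1 KRW ÷ 290.165 = 0.00344632 BRL
0.00344632 BRL × 18.3860 = 0.0633639 INR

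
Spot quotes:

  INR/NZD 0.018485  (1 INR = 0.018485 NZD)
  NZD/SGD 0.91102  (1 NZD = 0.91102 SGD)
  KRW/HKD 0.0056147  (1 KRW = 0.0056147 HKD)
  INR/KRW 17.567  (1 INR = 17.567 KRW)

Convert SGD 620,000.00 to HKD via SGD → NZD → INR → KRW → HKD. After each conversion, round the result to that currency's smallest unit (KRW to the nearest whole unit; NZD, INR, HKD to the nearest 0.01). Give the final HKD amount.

HKD 3,631,353.10

SGD 620,000.00 ÷ 0.91102 = NZD 680,555.86
NZD 680,555.86 ÷ 0.018485 = INR 36,816,654.58
INR 36,816,654.58 × 17.567 = KRW 646,758,171
KRW 646,758,171 × 0.0056147 = HKD 3,631,353.10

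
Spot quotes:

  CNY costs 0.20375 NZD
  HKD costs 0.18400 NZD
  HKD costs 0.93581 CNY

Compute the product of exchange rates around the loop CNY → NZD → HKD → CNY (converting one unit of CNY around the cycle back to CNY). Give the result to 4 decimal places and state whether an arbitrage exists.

1.0363 (arbitrage exists)

Around CNY → NZD → HKD → CNY: 1 × 0.20375 ÷ 0.18400 × 0.93581 = 1.036257
Product > 1; profitable direction is CNY → NZD → HKD → CNY.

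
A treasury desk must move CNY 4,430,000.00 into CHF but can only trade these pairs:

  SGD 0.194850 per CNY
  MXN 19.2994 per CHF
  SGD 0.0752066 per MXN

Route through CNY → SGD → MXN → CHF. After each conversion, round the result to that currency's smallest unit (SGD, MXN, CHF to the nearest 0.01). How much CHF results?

CHF 594,708.81

CNY 4,430,000.00 × 0.194850 = SGD 863,185.50
SGD 863,185.50 ÷ 0.0752066 = MXN 11,477,523.25
MXN 11,477,523.25 ÷ 19.2994 = CHF 594,708.81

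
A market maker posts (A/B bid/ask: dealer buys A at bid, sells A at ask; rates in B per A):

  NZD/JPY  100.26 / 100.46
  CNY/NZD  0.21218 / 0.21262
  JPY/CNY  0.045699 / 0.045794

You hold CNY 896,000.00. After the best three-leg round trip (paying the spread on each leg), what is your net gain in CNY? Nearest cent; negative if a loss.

Net profit: CNY 20,014.07

Best loop CNY → JPY → NZD → CNY:
CNY 896,000.00 ÷ 0.045794 (buy JPY at ask) = JPY 19,565,882
JPY 19,565,882 ÷ 100.46 (buy NZD at ask) = NZD 194,762.91
NZD 194,762.91 ÷ 0.21262 (buy CNY at ask) = CNY 916,014.07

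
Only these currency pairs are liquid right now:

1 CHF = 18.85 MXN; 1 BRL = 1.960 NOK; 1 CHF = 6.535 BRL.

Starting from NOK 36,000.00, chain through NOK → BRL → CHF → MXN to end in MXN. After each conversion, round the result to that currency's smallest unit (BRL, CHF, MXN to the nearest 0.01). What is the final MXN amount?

NOK 36,000.00 ÷ 1.960 = BRL 18,367.35
BRL 18,367.35 ÷ 6.535 = CHF 2,810.61
CHF 2,810.61 × 18.85 = MXN 52,980.00

MXN 52,980.00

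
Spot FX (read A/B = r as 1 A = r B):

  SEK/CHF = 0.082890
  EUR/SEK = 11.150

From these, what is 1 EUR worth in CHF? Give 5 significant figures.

EUR/CHF = 0.92422

1 EUR × 11.150 = 11.15 SEK
11.15 SEK × 0.082890 = 0.924224 CHF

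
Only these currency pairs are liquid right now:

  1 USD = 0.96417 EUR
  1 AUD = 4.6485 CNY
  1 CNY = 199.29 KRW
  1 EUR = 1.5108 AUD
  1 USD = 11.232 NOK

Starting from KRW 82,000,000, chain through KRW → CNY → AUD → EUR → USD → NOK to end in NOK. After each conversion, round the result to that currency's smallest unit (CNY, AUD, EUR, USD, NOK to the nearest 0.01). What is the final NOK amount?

NOK 682,514.73

KRW 82,000,000 ÷ 199.29 = CNY 411,460.69
CNY 411,460.69 ÷ 4.6485 = AUD 88,514.72
AUD 88,514.72 ÷ 1.5108 = EUR 58,587.98
EUR 58,587.98 ÷ 0.96417 = USD 60,765.20
USD 60,765.20 × 11.232 = NOK 682,514.73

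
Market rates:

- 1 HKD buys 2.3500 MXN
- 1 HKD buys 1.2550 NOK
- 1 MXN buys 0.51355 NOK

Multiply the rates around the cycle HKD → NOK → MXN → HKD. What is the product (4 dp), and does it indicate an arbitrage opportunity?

Around HKD → NOK → MXN → HKD: 1 × 1.2550 ÷ 0.51355 ÷ 2.3500 = 1.039904
Product > 1; profitable direction is HKD → NOK → MXN → HKD.

1.0399 (arbitrage exists)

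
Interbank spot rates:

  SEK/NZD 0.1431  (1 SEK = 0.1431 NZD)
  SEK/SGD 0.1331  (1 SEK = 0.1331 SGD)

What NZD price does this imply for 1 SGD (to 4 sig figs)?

SGD/NZD = 1.075

1 SGD ÷ 0.1331 = 7.51315 SEK
7.51315 SEK × 0.1431 = 1.07513 NZD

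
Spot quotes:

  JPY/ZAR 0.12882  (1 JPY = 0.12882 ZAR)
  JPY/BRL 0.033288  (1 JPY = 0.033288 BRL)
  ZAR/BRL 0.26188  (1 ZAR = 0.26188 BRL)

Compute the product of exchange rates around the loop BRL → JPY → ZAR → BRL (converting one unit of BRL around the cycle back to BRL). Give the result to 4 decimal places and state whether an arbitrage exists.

1.0134 (arbitrage exists)

Around BRL → JPY → ZAR → BRL: 1 ÷ 0.033288 × 0.12882 × 0.26188 = 1.013440
Product > 1; profitable direction is BRL → JPY → ZAR → BRL.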